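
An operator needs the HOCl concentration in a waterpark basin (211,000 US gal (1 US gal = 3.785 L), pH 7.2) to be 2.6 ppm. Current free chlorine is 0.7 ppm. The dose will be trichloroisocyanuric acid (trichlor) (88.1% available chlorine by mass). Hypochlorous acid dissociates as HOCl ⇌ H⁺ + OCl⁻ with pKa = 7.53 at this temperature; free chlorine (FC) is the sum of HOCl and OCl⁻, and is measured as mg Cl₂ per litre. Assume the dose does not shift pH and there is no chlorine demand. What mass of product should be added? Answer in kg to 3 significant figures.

Volume: 211,000 US gal × 3.785 L/gal = 798,635 L.
[OCl⁻]/[HOCl] = 10^(pH − pKa) = 10^(7.2 − 7.53) = 0.4677; fraction as HOCl = 1/(1 + 0.4677) = 0.6813.
Free chlorine required for 2.6 ppm HOCl: 2.6 / 0.6813 = 3.816 ppm.
FC to add: 3.816 − 0.7 = 3.116 mg/L as Cl₂.
Cl₂ equivalent: 3.116 mg/L × 798,635 L = 2489 g.
Product at 88.1% available Cl: 2489 / 0.881 = 2825 g.

2.82 kg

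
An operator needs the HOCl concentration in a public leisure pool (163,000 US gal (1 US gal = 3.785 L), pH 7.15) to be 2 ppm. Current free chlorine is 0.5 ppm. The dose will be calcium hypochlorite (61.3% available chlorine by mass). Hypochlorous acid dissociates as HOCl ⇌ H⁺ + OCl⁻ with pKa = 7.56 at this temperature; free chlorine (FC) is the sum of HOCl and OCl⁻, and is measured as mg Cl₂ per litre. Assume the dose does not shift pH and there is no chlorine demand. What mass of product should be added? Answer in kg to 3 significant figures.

Volume: 163,000 US gal × 3.785 L/gal = 616,955 L.
[OCl⁻]/[HOCl] = 10^(pH − pKa) = 10^(7.15 − 7.56) = 0.389; fraction as HOCl = 1/(1 + 0.389) = 0.7199.
Free chlorine required for 2 ppm HOCl: 2 / 0.7199 = 2.778 ppm.
FC to add: 2.778 − 0.5 = 2.278 mg/L as Cl₂.
Cl₂ equivalent: 2.278 mg/L × 616,955 L = 1405 g.
Product at 61.3% available Cl: 1405 / 0.613 = 2293 g.

2.29 kg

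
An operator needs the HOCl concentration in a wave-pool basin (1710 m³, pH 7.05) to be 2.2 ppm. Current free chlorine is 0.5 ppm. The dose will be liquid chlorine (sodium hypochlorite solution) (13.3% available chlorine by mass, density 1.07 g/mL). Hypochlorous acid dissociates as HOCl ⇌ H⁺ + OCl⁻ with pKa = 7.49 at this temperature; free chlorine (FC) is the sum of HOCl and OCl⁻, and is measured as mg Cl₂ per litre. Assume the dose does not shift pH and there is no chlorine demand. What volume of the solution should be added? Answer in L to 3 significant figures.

Volume: 1710 m³ = 1,710,000 L.
[OCl⁻]/[HOCl] = 10^(pH − pKa) = 10^(7.05 − 7.49) = 0.3631; fraction as HOCl = 1/(1 + 0.3631) = 0.7336.
Free chlorine required for 2.2 ppm HOCl: 2.2 / 0.7336 = 2.999 ppm.
FC to add: 2.999 − 0.5 = 2.499 mg/L as Cl₂.
Cl₂ equivalent: 2.499 mg/L × 1,710,000 L = 4273 g.
Product at 13.3% available Cl: 4273 / 0.133 = 32,130 g.
Volume: 32,130 g ÷ 1.07 g/mL = 30,030 mL.

30.0 L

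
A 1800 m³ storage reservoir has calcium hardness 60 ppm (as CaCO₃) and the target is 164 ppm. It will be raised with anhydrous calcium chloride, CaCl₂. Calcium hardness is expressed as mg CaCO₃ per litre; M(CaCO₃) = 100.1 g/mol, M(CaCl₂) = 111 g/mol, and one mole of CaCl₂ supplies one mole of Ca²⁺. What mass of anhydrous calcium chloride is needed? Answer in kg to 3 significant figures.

208 kg

Volume: 1800 m³ = 1,800,000 L.
Hardness to add: (164 − 60) = 104 mg/L as CaCO₃ × 1,800,000 L = 187,200 g as CaCO₃.
Moles of Ca²⁺ (1 mol Ca²⁺ ≡ 1 mol CaCO₃): 187,200 / 100.1 g/mol = 1870 mol.
Mass of CaCl₂: 1870 × 111 = 207,600 g.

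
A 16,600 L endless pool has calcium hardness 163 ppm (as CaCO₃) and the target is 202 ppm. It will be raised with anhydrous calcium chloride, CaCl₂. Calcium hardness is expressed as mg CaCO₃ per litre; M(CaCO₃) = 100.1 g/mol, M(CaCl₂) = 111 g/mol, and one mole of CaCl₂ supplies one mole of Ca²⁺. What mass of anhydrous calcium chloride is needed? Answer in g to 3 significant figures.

718 g

Hardness to add: (202 − 163) = 39 mg/L as CaCO₃ × 16,600 L = 647.4 g as CaCO₃.
Moles of Ca²⁺ (1 mol Ca²⁺ ≡ 1 mol CaCO₃): 647.4 / 100.1 g/mol = 6.468 mol.
Mass of CaCl₂: 6.468 × 111 = 717.9 g.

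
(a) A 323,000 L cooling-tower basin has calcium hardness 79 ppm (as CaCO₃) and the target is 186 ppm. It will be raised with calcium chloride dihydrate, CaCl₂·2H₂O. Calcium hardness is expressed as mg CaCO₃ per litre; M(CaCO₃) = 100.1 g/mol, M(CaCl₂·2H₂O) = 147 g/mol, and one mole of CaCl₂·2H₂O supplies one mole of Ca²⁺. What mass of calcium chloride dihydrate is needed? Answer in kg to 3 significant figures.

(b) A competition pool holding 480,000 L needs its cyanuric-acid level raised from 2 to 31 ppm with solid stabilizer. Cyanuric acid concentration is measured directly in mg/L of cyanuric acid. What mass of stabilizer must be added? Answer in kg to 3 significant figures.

(a) Hardness to add: (186 − 79) = 107 mg/L as CaCO₃ × 323,000 L = 34,560 g as CaCO₃.
(a) Moles of Ca²⁺ (1 mol Ca²⁺ ≡ 1 mol CaCO₃): 34,560 / 100.1 g/mol = 345.3 mol.
(a) Mass of CaCl₂·2H₂O: 345.3 × 147 = 50,750 g.

(b) CYA to add: (31 − 2) = 29 mg/L × 480,000 L = 13,920 g cyanuric acid.

(a) 50.8 kg; (b) 13.9 kg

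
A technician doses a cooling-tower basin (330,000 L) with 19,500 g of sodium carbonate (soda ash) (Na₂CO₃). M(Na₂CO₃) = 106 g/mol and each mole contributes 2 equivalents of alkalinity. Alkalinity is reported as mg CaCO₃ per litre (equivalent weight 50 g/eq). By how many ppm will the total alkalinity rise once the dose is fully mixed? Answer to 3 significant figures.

Moles of Na₂CO₃: 19,500 g ÷ 106 g/mol = 184 mol → 367.9 eq of alkalinity.
As CaCO₃: 367.9 eq × 50 g/eq = 18,400 g.
Rise: 18,400 g / 330,000 L × 1000 = 55.75 mg/L.

55.7 ppm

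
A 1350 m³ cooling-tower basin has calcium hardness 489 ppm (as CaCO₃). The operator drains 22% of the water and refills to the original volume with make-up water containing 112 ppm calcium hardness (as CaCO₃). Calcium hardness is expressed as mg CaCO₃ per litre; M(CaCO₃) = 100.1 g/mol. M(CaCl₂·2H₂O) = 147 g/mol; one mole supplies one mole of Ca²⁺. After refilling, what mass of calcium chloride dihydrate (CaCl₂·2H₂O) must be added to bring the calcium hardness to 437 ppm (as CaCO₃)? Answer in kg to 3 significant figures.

61.3 kg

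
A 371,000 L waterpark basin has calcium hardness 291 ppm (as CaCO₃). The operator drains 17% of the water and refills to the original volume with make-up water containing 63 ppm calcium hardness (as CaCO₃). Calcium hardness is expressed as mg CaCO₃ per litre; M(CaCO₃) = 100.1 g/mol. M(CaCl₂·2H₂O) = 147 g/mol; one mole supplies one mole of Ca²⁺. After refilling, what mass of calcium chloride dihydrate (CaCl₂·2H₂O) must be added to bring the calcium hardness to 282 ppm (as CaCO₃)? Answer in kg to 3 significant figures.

After draining 17% and refilling: 291 × 0.83 + 63 × 0.17 = 252.24 ppm.
Deficit to target: 282 − 252.24 = 29.76 mg/L.
As CaCO₃: 29.76 mg/L × 371,000 L = 11,040 g; ÷ 100.1 = 110.3 mol Ca²⁺.
Mass: 110.3 × 147 = 16,210 g.

16.2 kg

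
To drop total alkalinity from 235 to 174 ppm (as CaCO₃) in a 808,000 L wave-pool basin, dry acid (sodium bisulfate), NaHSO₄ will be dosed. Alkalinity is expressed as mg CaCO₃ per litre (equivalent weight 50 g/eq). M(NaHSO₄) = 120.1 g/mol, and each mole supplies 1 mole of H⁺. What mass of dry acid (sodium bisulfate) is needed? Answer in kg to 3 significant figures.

Alkalinity to neutralize: (235 − 174) = 61 mg/L as CaCO₃ × 808,000 L = 49,290 g as CaCO₃.
Equivalents of H⁺ required: 49,290 ÷ 50 g/eq = 985.8 eq = 985.8 mol NaHSO₄.
Mass of NaHSO₄: 985.8 × 120.1 = 118,400 g.

118 kg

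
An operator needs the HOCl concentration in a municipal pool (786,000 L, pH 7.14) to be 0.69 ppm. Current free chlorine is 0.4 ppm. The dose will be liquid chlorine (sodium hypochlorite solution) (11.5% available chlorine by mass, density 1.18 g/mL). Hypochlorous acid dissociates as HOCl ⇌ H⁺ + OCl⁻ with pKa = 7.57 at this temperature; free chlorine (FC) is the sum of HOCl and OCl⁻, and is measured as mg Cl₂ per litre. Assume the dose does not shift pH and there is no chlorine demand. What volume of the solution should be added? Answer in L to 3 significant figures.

3.16 L

[OCl⁻]/[HOCl] = 10^(pH − pKa) = 10^(7.14 − 7.57) = 0.3715; fraction as HOCl = 1/(1 + 0.3715) = 0.7291.
Free chlorine required for 0.69 ppm HOCl: 0.69 / 0.7291 = 0.9464 ppm.
FC to add: 0.9464 − 0.4 = 0.5464 mg/L as Cl₂.
Cl₂ equivalent: 0.5464 mg/L × 786,000 L = 429.4 g.
Product at 11.5% available Cl: 429.4 / 0.115 = 3734 g.
Volume: 3734 g ÷ 1.18 g/mL = 3165 mL.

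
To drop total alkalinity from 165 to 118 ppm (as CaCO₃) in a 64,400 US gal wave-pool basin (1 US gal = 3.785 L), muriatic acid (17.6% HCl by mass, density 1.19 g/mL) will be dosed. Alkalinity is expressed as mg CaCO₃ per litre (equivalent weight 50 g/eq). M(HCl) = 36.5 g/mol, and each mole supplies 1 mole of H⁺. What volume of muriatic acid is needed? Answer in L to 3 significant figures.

39.9 L

Volume: 64,400 US gal × 3.785 L/gal = 243,754 L.
Alkalinity to neutralize: (165 − 118) = 47 mg/L as CaCO₃ × 243,754 L = 11,460 g as CaCO₃.
Equivalents of H⁺ required: 11,460 ÷ 50 g/eq = 229.1 eq = 229.1 mol HCl.
Mass of HCl: 229.1 × 36.5 = 8363 g.
Mass of 17.6% solution: 8363 / 0.176 = 47,520 g.
Volume: 47,520 g ÷ 1.19 g/mL = 39,930 mL.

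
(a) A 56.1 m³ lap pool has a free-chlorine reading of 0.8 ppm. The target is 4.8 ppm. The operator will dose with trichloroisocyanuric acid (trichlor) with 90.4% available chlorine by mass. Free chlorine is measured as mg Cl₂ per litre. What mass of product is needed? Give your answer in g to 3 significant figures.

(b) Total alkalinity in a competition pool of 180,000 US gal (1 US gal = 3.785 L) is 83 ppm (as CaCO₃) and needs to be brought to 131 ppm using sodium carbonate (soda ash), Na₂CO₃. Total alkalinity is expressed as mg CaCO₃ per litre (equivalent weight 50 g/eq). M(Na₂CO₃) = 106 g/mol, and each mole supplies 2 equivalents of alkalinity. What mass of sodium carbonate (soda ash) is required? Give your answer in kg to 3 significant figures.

(a) 248 g; (b) 34.7 kg

(a) Volume: 56.1 m³ = 56,100 L.
(a) Chlorine deficit: 4.8 − 0.8 = 4 ppm = 4 mg/L as Cl₂.
(a) Cl₂ equivalent needed: 4 mg/L × 56,100 L = 224,400 mg = 224.4 g.
(a) Product at 90.4% available chlorine: 224.4 / 0.904 = 248.2 g.

(b) Volume: 180,000 US gal × 3.785 L/gal = 681,300 L.
(b) Alkalinity to add: (131 − 83) = 48 mg/L as CaCO₃ × 681,300 L = 32,700 g as CaCO₃.
(b) Equivalents: 32,700 g ÷ 50 g/eq = 654 eq.
(b) Each mole of Na₂CO₃ supplies 2 eq, so 654 / 2 = 327 mol.
(b) Mass: 327 mol × 106 g/mol = 34,660 g.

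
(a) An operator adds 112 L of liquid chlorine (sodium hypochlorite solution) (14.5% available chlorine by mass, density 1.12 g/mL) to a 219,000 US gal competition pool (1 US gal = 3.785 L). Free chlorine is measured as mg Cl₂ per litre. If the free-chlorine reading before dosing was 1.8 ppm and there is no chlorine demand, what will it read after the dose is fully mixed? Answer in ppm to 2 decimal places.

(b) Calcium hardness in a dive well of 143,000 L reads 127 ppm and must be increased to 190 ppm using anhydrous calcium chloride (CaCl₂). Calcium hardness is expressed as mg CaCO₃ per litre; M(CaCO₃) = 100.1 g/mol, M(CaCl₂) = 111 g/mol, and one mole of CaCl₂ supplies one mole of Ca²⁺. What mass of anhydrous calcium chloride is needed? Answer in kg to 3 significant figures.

(a) 23.74 ppm; (b) 9.99 kg

(a) Volume: 219,000 US gal × 3.785 L/gal = 828,915 L.
(a) Mass of solution: 112 L × 1000 mL/L × 1.12 g/mL = 125,400 g.
(a) Available chlorine delivered: 125,400 g × 0.145 = 18,190 g as Cl₂.
(a) Concentration rise: 18,190 g / 828,915 L = 21.94 mg/L = 21.94 ppm.
(a) Final FC: 1.8 + 21.94 = 23.74 ppm.

(b) Hardness to add: (190 − 127) = 63 mg/L as CaCO₃ × 143,000 L = 9009 g as CaCO₃.
(b) Moles of Ca²⁺ (1 mol Ca²⁺ ≡ 1 mol CaCO₃): 9009 / 100.1 g/mol = 90 mol.
(b) Mass of CaCl₂: 90 × 111 = 9990 g.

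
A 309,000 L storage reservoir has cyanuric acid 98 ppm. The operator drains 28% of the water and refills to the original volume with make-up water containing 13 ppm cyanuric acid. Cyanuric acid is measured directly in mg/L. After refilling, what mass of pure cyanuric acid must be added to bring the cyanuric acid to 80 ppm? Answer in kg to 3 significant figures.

After draining 28% and refilling: 98 × 0.72 + 13 × 0.28 = 74.2 ppm.
Deficit to target: 80 − 74.2 = 5.8 mg/L.
Mass: 5.8 mg/L × 309,000 L = 1792 g cyanuric acid.

1.79 kg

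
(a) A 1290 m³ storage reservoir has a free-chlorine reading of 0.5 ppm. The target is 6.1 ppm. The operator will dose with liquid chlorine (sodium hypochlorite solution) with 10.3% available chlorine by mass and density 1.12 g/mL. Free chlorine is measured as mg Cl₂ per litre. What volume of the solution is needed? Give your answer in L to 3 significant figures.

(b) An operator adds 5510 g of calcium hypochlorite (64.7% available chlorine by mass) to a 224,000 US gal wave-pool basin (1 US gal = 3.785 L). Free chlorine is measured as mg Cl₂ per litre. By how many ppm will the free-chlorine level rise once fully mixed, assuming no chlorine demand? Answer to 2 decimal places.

(a) 62.6 L; (b) 4.20 ppm

(a) Volume: 1290 m³ = 1,290,000 L.
(a) Chlorine deficit: 6.1 − 0.5 = 5.6 ppm = 5.6 mg/L as Cl₂.
(a) Cl₂ equivalent needed: 5.6 mg/L × 1,290,000 L = 7,224,000 mg = 7224 g.
(a) Product at 10.3% available chlorine: 7224 / 0.103 = 70,140 g.
(a) Volume at density 1.12 g/mL: 70,140 g ÷ 1.12 g/mL = 62,620 mL.

(b) Volume: 224,000 US gal × 3.785 L/gal = 847,840 L.
(b) Available chlorine delivered: 5510 g × 0.647 = 3565 g as Cl₂.
(b) Concentration rise: 3565 g / 847,840 L = 4.205 mg/L = 4.20 ppm.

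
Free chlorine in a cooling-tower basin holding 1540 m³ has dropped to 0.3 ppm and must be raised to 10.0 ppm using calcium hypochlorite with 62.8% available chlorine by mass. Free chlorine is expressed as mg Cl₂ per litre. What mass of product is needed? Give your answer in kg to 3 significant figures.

Volume: 1540 m³ = 1,540,000 L.
Chlorine deficit: 10.0 − 0.3 = 9.7 ppm = 9.7 mg/L as Cl₂.
Cl₂ equivalent needed: 9.7 mg/L × 1,540,000 L = 14,940,000 mg = 14,940 g.
Product at 62.8% available chlorine: 14,940 / 0.628 = 23,790 g.

23.8 kg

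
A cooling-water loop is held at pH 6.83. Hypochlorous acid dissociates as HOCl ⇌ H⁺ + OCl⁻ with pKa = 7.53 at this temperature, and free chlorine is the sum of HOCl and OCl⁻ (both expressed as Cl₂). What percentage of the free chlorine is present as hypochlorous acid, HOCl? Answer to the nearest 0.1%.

83.4%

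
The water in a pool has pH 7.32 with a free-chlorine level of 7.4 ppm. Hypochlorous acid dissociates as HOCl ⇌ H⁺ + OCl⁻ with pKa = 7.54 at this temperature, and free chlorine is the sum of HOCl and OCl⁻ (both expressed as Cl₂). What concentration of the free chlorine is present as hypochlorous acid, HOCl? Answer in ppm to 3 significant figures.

[OCl⁻]/[HOCl] = 10^(pH − pKa) = 10^(7.32 − 7.54) = 10^-0.22 = 0.6026.
Fraction as HOCl = 1 / (1 + 0.6026) = 0.624.
HOCl = 0.624 × 7.4 ppm = 4.618 ppm.

4.62 ppm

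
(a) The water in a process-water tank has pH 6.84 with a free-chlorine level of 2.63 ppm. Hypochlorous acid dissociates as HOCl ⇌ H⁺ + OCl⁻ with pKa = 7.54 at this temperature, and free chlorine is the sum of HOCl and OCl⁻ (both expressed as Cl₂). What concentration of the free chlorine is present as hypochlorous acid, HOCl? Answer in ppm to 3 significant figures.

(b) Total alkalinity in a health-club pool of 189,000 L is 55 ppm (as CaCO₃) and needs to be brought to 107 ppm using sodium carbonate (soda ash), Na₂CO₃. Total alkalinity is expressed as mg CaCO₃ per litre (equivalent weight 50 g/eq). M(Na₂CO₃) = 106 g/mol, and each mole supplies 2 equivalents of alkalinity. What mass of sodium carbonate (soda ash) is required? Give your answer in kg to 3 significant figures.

(a) 2.19 ppm; (b) 10.4 kg

(a) [OCl⁻]/[HOCl] = 10^(pH − pKa) = 10^(6.84 − 7.54) = 10^-0.70 = 0.1995.
(a) Fraction as HOCl = 1 / (1 + 0.1995) = 0.8337.
(a) HOCl = 0.8337 × 2.63 ppm = 2.193 ppm.

(b) Alkalinity to add: (107 − 55) = 52 mg/L as CaCO₃ × 189,000 L = 9828 g as CaCO₃.
(b) Equivalents: 9828 g ÷ 50 g/eq = 196.6 eq.
(b) Each mole of Na₂CO₃ supplies 2 eq, so 196.6 / 2 = 98.28 mol.
(b) Mass: 98.28 mol × 106 g/mol = 10,420 g.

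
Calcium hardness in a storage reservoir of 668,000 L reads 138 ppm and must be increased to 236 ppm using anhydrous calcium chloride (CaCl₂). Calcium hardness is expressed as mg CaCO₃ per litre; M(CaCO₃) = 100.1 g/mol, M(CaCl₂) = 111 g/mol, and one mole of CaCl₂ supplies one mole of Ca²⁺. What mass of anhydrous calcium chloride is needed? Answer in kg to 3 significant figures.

72.6 kg

Hardness to add: (236 − 138) = 98 mg/L as CaCO₃ × 668,000 L = 65,460 g as CaCO₃.
Moles of Ca²⁺ (1 mol Ca²⁺ ≡ 1 mol CaCO₃): 65,460 / 100.1 g/mol = 654 mol.
Mass of CaCl₂: 654 × 111 = 72,590 g.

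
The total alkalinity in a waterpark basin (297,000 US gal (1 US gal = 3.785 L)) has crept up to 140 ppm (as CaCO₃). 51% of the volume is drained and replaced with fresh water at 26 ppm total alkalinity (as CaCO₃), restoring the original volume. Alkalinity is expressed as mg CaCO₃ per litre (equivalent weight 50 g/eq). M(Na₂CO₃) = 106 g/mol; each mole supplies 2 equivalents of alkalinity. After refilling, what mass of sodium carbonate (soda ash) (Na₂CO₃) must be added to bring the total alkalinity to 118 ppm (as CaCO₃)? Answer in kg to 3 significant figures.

43.1 kg

Volume: 297,000 US gal × 3.785 L/gal = 1,124,145 L.
After draining 51% and refilling: 140 × 0.49 + 26 × 0.51 = 81.86 ppm.
Deficit to target: 118 − 81.86 = 36.14 mg/L.
As CaCO₃: 36.14 mg/L × 1,124,145 L = 40,630 g; ÷ 50 g/eq ÷ 2 = 406.3 mol Na₂CO₃.
Mass: 406.3 × 106 = 43,060 g.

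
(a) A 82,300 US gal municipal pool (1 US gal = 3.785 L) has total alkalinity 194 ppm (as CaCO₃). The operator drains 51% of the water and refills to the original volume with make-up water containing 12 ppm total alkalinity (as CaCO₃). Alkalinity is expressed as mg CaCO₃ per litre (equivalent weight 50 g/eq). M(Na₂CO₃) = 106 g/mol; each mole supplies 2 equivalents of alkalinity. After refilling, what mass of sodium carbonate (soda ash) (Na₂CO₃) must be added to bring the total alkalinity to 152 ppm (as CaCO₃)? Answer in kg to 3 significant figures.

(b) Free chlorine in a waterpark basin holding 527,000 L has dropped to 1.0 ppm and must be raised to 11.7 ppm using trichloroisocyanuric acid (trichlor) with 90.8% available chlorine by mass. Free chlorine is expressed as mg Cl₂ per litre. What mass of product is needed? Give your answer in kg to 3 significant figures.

(a) 16.8 kg; (b) 6.21 kg

(a) Volume: 82,300 US gal × 3.785 L/gal = 311,506 L.
(a) After draining 51% and refilling: 194 × 0.49 + 12 × 0.51 = 101.18 ppm.
(a) Deficit to target: 152 − 101.18 = 50.82 mg/L.
(a) As CaCO₃: 50.82 mg/L × 311,506 L = 15,830 g; ÷ 50 g/eq ÷ 2 = 158.3 mol Na₂CO₃.
(a) Mass: 158.3 × 106 = 16,780 g.

(b) Chlorine deficit: 11.7 − 1.0 = 10.7 ppm = 10.7 mg/L as Cl₂.
(b) Cl₂ equivalent needed: 10.7 mg/L × 527,000 L = 5,639,000 mg = 5639 g.
(b) Product at 90.8% available chlorine: 5639 / 0.908 = 6210 g.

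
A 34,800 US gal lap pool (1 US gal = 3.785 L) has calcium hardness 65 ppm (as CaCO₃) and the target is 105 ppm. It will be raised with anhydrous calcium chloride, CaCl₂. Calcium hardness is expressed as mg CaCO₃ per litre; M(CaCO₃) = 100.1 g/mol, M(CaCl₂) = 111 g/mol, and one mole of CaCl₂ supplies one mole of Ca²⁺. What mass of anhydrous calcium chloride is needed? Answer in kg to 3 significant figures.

5.84 kg

Volume: 34,800 US gal × 3.785 L/gal = 131,718 L.
Hardness to add: (105 − 65) = 40 mg/L as CaCO₃ × 131,718 L = 5269 g as CaCO₃.
Moles of Ca²⁺ (1 mol Ca²⁺ ≡ 1 mol CaCO₃): 5269 / 100.1 g/mol = 52.63 mol.
Mass of CaCl₂: 52.63 × 111 = 5842 g.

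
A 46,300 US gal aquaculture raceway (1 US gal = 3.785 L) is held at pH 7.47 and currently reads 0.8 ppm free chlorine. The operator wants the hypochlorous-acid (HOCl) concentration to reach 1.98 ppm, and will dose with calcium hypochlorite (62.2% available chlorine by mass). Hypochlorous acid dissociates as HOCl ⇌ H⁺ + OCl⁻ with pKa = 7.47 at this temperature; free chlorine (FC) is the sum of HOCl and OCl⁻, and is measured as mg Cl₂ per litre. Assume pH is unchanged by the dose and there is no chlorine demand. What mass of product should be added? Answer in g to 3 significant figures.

890 g

Volume: 46,300 US gal × 3.785 L/gal = 175,246 L.
[OCl⁻]/[HOCl] = 10^(pH − pKa) = 10^(7.47 − 7.47) = 1; fraction as HOCl = 1/(1 + 1) = 0.5.
Free chlorine required for 1.98 ppm HOCl: 1.98 / 0.5 = 3.96 ppm.
FC to add: 3.96 − 0.8 = 3.16 mg/L as Cl₂.
Cl₂ equivalent: 3.16 mg/L × 175,246 L = 553.8 g.
Product at 62.2% available Cl: 553.8 / 0.622 = 890.3 g.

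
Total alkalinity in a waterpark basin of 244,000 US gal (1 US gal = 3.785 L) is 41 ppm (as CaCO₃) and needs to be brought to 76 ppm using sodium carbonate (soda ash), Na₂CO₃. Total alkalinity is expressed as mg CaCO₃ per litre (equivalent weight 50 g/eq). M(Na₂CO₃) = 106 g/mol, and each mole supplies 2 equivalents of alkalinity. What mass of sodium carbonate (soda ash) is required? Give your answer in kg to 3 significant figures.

Volume: 244,000 US gal × 3.785 L/gal = 923,540 L.
Alkalinity to add: (76 − 41) = 35 mg/L as CaCO₃ × 923,540 L = 32,320 g as CaCO₃.
Equivalents: 32,320 g ÷ 50 g/eq = 646.5 eq.
Each mole of Na₂CO₃ supplies 2 eq, so 646.5 / 2 = 323.2 mol.
Mass: 323.2 mol × 106 g/mol = 34,260 g.

34.3 kg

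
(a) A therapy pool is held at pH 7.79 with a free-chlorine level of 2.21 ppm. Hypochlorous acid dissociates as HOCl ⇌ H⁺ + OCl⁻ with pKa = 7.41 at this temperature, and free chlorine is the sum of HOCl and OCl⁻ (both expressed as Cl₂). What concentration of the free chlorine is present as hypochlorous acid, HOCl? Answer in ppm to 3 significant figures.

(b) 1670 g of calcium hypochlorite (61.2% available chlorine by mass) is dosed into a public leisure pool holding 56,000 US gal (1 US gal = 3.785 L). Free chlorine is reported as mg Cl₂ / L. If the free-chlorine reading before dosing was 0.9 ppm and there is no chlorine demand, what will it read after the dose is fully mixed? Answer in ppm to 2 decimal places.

(a) 0.650 ppm; (b) 5.72 ppm

(a) [OCl⁻]/[HOCl] = 10^(pH − pKa) = 10^(7.79 − 7.41) = 10^0.38 = 2.399.
(a) Fraction as HOCl = 1 / (1 + 2.399) = 0.2942.
(a) HOCl = 0.2942 × 2.21 ppm = 0.6502 ppm.

(b) Volume: 56,000 US gal × 3.785 L/gal = 211,960 L.
(b) Available chlorine delivered: 1670 g × 0.612 = 1022 g as Cl₂.
(b) Concentration rise: 1022 g / 211,960 L = 4.822 mg/L = 4.82 ppm.
(b) Final FC: 0.9 + 4.82 = 5.72 ppm.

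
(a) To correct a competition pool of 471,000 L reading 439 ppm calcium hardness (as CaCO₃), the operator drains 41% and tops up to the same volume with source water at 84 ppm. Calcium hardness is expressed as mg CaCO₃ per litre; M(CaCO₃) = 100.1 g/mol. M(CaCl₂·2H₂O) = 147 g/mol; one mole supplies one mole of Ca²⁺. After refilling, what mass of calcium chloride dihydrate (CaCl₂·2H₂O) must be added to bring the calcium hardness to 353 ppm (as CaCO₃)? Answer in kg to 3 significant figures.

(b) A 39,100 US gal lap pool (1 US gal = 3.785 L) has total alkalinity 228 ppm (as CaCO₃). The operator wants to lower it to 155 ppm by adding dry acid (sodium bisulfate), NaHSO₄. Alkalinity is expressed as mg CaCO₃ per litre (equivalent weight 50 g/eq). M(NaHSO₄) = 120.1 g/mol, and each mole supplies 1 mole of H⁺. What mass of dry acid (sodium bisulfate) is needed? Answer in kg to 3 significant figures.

(a) After draining 41% and refilling: 439 × 0.59 + 84 × 0.41 = 293.45 ppm.
(a) Deficit to target: 353 − 293.45 = 59.55 mg/L.
(a) As CaCO₃: 59.55 mg/L × 471,000 L = 28,050 g; ÷ 100.1 = 280.2 mol Ca²⁺.
(a) Mass: 280.2 × 147 = 41,190 g.

(b) Volume: 39,100 US gal × 3.785 L/gal = 147,994 L.
(b) Alkalinity to neutralize: (228 − 155) = 73 mg/L as CaCO₃ × 147,994 L = 10,800 g as CaCO₃.
(b) Equivalents of H⁺ required: 10,800 ÷ 50 g/eq = 216.1 eq = 216.1 mol NaHSO₄.
(b) Mass of NaHSO₄: 216.1 × 120.1 = 25,950 g.

(a) 41.2 kg; (b) 26.0 kg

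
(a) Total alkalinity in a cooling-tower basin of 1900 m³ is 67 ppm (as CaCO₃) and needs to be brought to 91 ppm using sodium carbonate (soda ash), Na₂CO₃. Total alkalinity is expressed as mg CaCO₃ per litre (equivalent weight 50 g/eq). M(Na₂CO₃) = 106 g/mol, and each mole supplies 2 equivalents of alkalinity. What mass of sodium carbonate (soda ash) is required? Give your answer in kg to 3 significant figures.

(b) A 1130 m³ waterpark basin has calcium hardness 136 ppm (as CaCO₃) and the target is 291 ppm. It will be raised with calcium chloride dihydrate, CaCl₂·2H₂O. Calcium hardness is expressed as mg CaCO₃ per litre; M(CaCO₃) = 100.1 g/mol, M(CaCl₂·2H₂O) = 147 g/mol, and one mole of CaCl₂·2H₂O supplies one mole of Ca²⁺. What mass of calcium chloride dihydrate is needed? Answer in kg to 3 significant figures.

(a) 48.3 kg; (b) 257 kg

(a) Volume: 1900 m³ = 1,900,000 L.
(a) Alkalinity to add: (91 − 67) = 24 mg/L as CaCO₃ × 1,900,000 L = 45,600 g as CaCO₃.
(a) Equivalents: 45,600 g ÷ 50 g/eq = 912 eq.
(a) Each mole of Na₂CO₃ supplies 2 eq, so 912 / 2 = 456 mol.
(a) Mass: 456 mol × 106 g/mol = 48,340 g.

(b) Volume: 1130 m³ = 1,130,000 L.
(b) Hardness to add: (291 − 136) = 155 mg/L as CaCO₃ × 1,130,000 L = 175,200 g as CaCO₃.
(b) Moles of Ca²⁺ (1 mol Ca²⁺ ≡ 1 mol CaCO₃): 175,200 / 100.1 g/mol = 1750 mol.
(b) Mass of CaCl₂·2H₂O: 1750 × 147 = 257,200 g.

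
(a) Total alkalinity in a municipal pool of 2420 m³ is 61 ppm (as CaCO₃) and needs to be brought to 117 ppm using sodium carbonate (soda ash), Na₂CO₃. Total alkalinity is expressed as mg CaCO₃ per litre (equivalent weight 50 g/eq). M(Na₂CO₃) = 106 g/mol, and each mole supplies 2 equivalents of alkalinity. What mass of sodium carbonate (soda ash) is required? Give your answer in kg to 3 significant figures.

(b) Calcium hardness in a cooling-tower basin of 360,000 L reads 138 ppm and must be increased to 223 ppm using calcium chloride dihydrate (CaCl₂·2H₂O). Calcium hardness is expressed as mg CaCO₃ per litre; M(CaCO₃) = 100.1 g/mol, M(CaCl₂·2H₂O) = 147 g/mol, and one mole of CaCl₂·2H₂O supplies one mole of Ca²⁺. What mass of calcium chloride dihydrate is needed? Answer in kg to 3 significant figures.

(a) 144 kg; (b) 44.9 kg

(a) Volume: 2420 m³ = 2,420,000 L.
(a) Alkalinity to add: (117 − 61) = 56 mg/L as CaCO₃ × 2,420,000 L = 135,500 g as CaCO₃.
(a) Equivalents: 135,500 g ÷ 50 g/eq = 2710 eq.
(a) Each mole of Na₂CO₃ supplies 2 eq, so 2710 / 2 = 1355 mol.
(a) Mass: 1355 mol × 106 g/mol = 143,700 g.

(b) Hardness to add: (223 − 138) = 85 mg/L as CaCO₃ × 360,000 L = 30,600 g as CaCO₃.
(b) Moles of Ca²⁺ (1 mol Ca²⁺ ≡ 1 mol CaCO₃): 30,600 / 100.1 g/mol = 305.7 mol.
(b) Mass of CaCl₂·2H₂O: 305.7 × 147 = 44,940 g.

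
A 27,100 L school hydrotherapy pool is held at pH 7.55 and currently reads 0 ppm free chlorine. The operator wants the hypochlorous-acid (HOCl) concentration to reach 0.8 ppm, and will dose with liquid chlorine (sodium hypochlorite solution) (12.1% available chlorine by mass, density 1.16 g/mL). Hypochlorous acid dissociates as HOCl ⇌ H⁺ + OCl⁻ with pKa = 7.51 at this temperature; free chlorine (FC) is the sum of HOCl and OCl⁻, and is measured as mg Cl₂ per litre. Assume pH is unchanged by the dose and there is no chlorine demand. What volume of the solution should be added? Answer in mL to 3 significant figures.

324 mL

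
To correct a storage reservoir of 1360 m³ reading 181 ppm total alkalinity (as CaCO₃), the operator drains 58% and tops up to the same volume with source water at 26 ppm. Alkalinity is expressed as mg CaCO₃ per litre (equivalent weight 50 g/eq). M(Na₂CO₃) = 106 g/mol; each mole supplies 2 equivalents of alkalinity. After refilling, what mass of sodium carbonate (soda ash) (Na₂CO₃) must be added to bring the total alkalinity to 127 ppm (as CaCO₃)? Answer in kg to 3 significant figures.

Volume: 1360 m³ = 1,360,000 L.
After draining 58% and refilling: 181 × 0.42 + 26 × 0.58 = 91.1 ppm.
Deficit to target: 127 − 91.1 = 35.9 mg/L.
As CaCO₃: 35.9 mg/L × 1,360,000 L = 48,820 g; ÷ 50 g/eq ÷ 2 = 488.2 mol Na₂CO₃.
Mass: 488.2 × 106 = 51,750 g.

51.8 kg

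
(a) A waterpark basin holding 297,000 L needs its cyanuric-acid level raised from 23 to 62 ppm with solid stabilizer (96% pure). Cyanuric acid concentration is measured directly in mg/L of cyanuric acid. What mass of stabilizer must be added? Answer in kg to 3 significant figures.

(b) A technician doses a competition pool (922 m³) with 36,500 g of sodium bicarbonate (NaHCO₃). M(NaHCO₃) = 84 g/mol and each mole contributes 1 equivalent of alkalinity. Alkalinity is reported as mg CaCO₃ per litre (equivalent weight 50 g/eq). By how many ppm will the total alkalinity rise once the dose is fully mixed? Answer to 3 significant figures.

(a) CYA to add: (62 − 23) = 39 mg/L × 297,000 L = 11,580 g cyanuric acid.
(a) At 96% purity: 11,580 / 0.96 = 12,070 g product.

(b) Volume: 922 m³ = 922,000 L.
(b) Moles of NaHCO₃: 36,500 g ÷ 84 g/mol = 434.5 mol → 434.5 eq of alkalinity.
(b) As CaCO₃: 434.5 eq × 50 g/eq = 21,730 g.
(b) Rise: 21,730 g / 922,000 L × 1000 = 23.56 mg/L.

(a) 12.1 kg; (b) 23.6 ppm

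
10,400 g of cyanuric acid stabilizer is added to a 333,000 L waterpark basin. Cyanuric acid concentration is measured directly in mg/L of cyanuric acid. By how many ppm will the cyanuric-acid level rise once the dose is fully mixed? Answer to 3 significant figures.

Rise: 10,400 g / 333,000 L × 1000 = 31.23 mg/L.

31.2 ppm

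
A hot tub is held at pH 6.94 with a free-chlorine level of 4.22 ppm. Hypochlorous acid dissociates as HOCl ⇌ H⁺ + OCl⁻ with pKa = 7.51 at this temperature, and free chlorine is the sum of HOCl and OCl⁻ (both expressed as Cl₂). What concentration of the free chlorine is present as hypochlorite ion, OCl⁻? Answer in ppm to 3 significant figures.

[OCl⁻]/[HOCl] = 10^(pH − pKa) = 10^(6.94 − 7.51) = 10^-0.57 = 0.2692.
Fraction as HOCl = 1 / (1 + 0.2692) = 0.7879.
OCl⁻ = (1 − 0.7879) × 4.22 ppm = 0.8949 ppm.

0.895 ppm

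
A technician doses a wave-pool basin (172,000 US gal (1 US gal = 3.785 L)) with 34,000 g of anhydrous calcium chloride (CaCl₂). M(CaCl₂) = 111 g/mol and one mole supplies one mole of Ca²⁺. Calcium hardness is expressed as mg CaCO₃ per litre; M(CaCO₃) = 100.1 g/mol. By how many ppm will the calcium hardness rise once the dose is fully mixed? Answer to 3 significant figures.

47.1 ppm

Volume: 172,000 US gal × 3.785 L/gal = 651,020 L.
Moles of Ca²⁺: 34,000 g ÷ 111 g/mol = 306.3 mol.
As CaCO₃: 306.3 mol × 100.1 g/mol = 30,660 g.
Rise: 30,660 g / 651,020 L × 1000 = 47.1 mg/L.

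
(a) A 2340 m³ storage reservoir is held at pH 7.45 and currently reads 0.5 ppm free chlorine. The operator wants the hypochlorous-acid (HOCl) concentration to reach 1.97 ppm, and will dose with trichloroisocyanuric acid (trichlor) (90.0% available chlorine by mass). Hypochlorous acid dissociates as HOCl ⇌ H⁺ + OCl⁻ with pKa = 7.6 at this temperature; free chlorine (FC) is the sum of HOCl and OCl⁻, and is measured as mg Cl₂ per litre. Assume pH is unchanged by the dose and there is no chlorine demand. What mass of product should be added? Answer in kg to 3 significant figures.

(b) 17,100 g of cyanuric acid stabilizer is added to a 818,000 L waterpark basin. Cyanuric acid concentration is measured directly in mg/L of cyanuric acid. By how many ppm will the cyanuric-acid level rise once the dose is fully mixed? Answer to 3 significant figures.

(a) 7.45 kg; (b) 20.9 ppm

(a) Volume: 2340 m³ = 2,340,000 L.
(a) [OCl⁻]/[HOCl] = 10^(pH − pKa) = 10^(7.45 − 7.6) = 0.7079; fraction as HOCl = 1/(1 + 0.7079) = 0.5855.
(a) Free chlorine required for 1.97 ppm HOCl: 1.97 / 0.5855 = 3.365 ppm.
(a) FC to add: 3.365 − 0.5 = 2.865 mg/L as Cl₂.
(a) Cl₂ equivalent: 2.865 mg/L × 2,340,000 L = 6703 g.
(a) Product at 90.0% available Cl: 6703 / 0.9 = 7448 g.

(b) Rise: 17,100 g / 818,000 L × 1000 = 20.9 mg/L.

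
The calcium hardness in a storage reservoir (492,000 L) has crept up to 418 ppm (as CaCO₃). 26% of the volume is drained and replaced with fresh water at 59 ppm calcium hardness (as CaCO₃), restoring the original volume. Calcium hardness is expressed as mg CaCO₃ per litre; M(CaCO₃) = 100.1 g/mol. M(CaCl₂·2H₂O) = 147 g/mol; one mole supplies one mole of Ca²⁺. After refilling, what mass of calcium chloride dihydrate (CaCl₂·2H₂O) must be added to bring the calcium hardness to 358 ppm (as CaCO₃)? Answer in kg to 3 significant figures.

After draining 26% and refilling: 418 × 0.74 + 59 × 0.26 = 324.66 ppm.
Deficit to target: 358 − 324.66 = 33.34 mg/L.
As CaCO₃: 33.34 mg/L × 492,000 L = 16,400 g; ÷ 100.1 = 163.9 mol Ca²⁺.
Mass: 163.9 × 147 = 24,090 g.

24.1 kg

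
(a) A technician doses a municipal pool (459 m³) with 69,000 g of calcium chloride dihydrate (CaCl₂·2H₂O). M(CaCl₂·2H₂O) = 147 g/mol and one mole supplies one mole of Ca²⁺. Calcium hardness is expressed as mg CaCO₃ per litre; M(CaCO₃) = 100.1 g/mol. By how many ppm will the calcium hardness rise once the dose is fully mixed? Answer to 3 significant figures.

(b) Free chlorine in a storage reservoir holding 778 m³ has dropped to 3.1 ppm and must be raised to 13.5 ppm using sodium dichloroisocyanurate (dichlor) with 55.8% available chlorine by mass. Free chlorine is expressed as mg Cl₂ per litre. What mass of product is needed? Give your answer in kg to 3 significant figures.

(a) Volume: 459 m³ = 459,000 L.
(a) Moles of Ca²⁺: 69,000 g ÷ 147 g/mol = 469.4 mol.
(a) As CaCO₃: 469.4 mol × 100.1 g/mol = 46,990 g.
(a) Rise: 46,990 g / 459,000 L × 1000 = 102.4 mg/L.

(b) Volume: 778 m³ = 778,000 L.
(b) Chlorine deficit: 13.5 − 3.1 = 10.4 ppm = 10.4 mg/L as Cl₂.
(b) Cl₂ equivalent needed: 10.4 mg/L × 778,000 L = 8,091,000 mg = 8091 g.
(b) Product at 55.8% available chlorine: 8091 / 0.558 = 14,500 g.

(a) 102 ppm; (b) 14.5 kg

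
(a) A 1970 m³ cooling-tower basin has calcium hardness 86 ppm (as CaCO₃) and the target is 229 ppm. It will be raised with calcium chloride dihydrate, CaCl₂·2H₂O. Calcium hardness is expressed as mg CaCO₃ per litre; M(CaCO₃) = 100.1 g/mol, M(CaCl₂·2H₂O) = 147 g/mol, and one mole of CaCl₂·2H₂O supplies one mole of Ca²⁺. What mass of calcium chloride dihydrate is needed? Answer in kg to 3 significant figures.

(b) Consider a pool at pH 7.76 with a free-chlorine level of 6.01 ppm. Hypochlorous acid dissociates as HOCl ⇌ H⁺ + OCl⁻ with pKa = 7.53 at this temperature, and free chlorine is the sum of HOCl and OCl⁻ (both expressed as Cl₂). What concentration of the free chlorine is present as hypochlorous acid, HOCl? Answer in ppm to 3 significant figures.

(a) Volume: 1970 m³ = 1,970,000 L.
(a) Hardness to add: (229 − 86) = 143 mg/L as CaCO₃ × 1,970,000 L = 281,700 g as CaCO₃.
(a) Moles of Ca²⁺ (1 mol Ca²⁺ ≡ 1 mol CaCO₃): 281,700 / 100.1 g/mol = 2814 mol.
(a) Mass of CaCl₂·2H₂O: 2814 × 147 = 413,700 g.

(b) [OCl⁻]/[HOCl] = 10^(pH − pKa) = 10^(7.76 − 7.53) = 10^0.23 = 1.698.
(b) Fraction as HOCl = 1 / (1 + 1.698) = 0.3706.
(b) HOCl = 0.3706 × 6.01 ppm = 2.227 ppm.

(a) 414 kg; (b) 2.23 ppm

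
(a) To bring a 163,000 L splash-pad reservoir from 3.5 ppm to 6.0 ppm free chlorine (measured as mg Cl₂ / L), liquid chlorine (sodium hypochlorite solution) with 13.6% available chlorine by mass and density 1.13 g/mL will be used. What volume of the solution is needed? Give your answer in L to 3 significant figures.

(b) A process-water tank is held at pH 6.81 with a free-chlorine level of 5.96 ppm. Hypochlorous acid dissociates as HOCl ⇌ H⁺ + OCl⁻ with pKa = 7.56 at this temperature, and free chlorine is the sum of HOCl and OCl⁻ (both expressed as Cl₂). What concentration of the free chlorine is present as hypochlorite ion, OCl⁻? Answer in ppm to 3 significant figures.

(a) 2.65 L; (b) 0.900 ppm

(a) Chlorine deficit: 6.0 − 3.5 = 2.5 ppm = 2.5 mg/L as Cl₂.
(a) Cl₂ equivalent needed: 2.5 mg/L × 163,000 L = 407,500 mg = 407.5 g.
(a) Product at 13.6% available chlorine: 407.5 / 0.136 = 2996 g.
(a) Volume at density 1.13 g/mL: 2996 g ÷ 1.13 g/mL = 2652 mL.

(b) [OCl⁻]/[HOCl] = 10^(pH − pKa) = 10^(6.81 − 7.56) = 10^-0.75 = 0.1778.
(b) Fraction as HOCl = 1 / (1 + 0.1778) = 0.849.
(b) OCl⁻ = (1 − 0.849) × 5.96 ppm = 0.8998 ppm.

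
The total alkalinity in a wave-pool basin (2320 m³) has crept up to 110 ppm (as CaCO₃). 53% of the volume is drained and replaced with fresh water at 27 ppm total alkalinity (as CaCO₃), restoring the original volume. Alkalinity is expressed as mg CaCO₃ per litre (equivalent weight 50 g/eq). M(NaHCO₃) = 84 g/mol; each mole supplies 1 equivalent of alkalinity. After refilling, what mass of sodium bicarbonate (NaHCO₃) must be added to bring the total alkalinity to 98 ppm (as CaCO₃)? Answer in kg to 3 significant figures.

125 kg

Volume: 2320 m³ = 2,320,000 L.
After draining 53% and refilling: 110 × 0.47 + 27 × 0.53 = 66.01 ppm.
Deficit to target: 98 − 66.01 = 31.99 mg/L.
As CaCO₃: 31.99 mg/L × 2,320,000 L = 74,220 g; ÷ 50 g/eq ÷ 1 = 1484 mol NaHCO₃.
Mass: 1484 × 84 = 124,700 g.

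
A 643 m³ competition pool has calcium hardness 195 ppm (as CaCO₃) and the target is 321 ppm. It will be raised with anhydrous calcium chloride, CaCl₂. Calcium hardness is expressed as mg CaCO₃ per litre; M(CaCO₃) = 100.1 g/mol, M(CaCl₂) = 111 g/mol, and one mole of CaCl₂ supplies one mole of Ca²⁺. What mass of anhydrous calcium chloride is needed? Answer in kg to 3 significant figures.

89.8 kg

Volume: 643 m³ = 643,000 L.
Hardness to add: (321 − 195) = 126 mg/L as CaCO₃ × 643,000 L = 81,020 g as CaCO₃.
Moles of Ca²⁺ (1 mol Ca²⁺ ≡ 1 mol CaCO₃): 81,020 / 100.1 g/mol = 809.4 mol.
Mass of CaCl₂: 809.4 × 111 = 89,840 g.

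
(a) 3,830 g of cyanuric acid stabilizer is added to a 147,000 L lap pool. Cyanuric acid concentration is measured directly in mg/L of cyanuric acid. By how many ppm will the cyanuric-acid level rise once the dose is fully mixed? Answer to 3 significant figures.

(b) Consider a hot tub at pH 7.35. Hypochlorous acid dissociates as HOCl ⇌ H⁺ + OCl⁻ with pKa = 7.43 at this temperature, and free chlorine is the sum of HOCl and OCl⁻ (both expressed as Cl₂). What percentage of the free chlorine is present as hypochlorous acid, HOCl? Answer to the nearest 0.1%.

(a) Rise: 3,830 g / 147,000 L × 1000 = 26.05 mg/L.

(b) [OCl⁻]/[HOCl] = 10^(pH − pKa) = 10^(7.35 − 7.43) = 10^-0.08 = 0.8318.
(b) Fraction as HOCl = 1 / (1 + 0.8318) = 0.5459.

(a) 26.1 ppm; (b) 54.6%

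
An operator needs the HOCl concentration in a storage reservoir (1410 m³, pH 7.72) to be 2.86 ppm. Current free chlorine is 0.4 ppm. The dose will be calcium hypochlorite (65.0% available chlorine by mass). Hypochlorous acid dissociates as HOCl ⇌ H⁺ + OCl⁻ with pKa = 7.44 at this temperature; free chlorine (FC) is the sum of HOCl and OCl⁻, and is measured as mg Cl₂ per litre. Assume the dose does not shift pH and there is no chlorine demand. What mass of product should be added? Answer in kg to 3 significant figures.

17.2 kg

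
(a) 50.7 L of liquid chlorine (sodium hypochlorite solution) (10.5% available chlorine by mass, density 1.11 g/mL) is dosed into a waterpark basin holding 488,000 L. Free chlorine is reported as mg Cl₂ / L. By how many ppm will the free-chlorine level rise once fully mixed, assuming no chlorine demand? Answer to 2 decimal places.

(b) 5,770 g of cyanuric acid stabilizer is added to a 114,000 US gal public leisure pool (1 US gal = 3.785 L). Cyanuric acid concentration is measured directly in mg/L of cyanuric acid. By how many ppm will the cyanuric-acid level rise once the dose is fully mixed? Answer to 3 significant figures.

(a) Mass of solution: 50.7 L × 1000 mL/L × 1.11 g/mL = 56,280 g.
(a) Available chlorine delivered: 56,280 g × 0.105 = 5909 g as Cl₂.
(a) Concentration rise: 5909 g / 488,000 L = 12.11 mg/L = 12.11 ppm.

(b) Volume: 114,000 US gal × 3.785 L/gal = 431,490 L.
(b) Rise: 5,770 g / 431,490 L × 1000 = 13.37 mg/L.

(a) 12.11 ppm; (b) 13.4 ppm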